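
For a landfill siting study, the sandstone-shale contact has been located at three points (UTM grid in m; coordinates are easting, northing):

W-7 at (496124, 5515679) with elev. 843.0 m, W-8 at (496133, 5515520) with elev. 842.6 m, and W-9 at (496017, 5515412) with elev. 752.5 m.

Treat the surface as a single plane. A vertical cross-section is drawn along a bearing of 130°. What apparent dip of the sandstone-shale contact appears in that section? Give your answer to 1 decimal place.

Two edge vectors: W-7→W-8 = (9, -159, -0.4), W-7→W-9 = (-107, -267, -90.5).
Normal n = (W-7→W-8) × (W-7→W-9) = (14282.7, 857.3, -19416).
So ∂z/∂easting = −n_x/n_z = 0.73561 and ∂z/∂northing = −n_y/n_z = 0.04415.
Unit vector along 130° is (sin 130°, cos 130°) = (0.7660, -0.6428).
Slope in that direction = a·(0.7660) + b·(-0.6428) = 0.53513.
Apparent dip = arctan|0.53513| = 28.2° (true dip is 36.4°, so apparent ≤ true as expected).

28.2°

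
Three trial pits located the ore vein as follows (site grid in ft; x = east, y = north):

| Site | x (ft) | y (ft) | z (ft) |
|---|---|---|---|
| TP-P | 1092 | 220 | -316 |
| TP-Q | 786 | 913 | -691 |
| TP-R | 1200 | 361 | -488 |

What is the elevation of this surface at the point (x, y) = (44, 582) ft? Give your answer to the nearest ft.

Two edge vectors: TP-P→TP-Q = (-306, 693, -375), TP-P→TP-R = (108, 141, -172).
Normal n = (TP-P→TP-Q) × (TP-P→TP-R) = (-66321, -93132, -117990).
So ∂z/∂x = −n_x/n_z = −0.56209 and ∂z/∂y = −n_y/n_z = −0.78932.
Intercept c from TP-P: -316 + 613.80 + 173.65 = 471.45.
At (44, 582): z = −24.7 − 459.4 + 471.45 = -12.7 ft.

-13 ft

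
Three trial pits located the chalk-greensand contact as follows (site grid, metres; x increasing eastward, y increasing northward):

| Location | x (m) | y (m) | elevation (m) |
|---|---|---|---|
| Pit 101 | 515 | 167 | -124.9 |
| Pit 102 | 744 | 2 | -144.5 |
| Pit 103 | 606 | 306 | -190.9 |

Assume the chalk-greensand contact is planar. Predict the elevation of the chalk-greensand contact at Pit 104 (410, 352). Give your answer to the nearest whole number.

Two edge vectors: Pit 101→Pit 102 = (229, -165, -19.6), Pit 101→Pit 103 = (91, 139, -66).
Normal n = (Pit 101→Pit 102) × (Pit 101→Pit 103) = (13614.4, 13330.4, 46846).
So ∂z/∂x = −n_x/n_z = −0.29062 and ∂z/∂y = −n_y/n_z = −0.28456.
Intercept c from Pit 101: -124.9 + 149.67 + 47.52 = 72.29.
At (410, 352): z = −119.2 − 100.2 + 72.29 = -147.0 m.

-147 m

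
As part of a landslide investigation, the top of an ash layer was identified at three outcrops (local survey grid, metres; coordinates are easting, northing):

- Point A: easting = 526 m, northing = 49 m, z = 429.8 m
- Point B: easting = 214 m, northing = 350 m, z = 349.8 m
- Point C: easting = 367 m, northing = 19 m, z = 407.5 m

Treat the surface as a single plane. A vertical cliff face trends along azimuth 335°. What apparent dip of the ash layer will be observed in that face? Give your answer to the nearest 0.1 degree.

Two edge vectors: Point A→Point B = (-312, 301, -80), Point A→Point C = (-159, -30, -22.3).
Normal n = (Point A→Point B) × (Point A→Point C) = (-9112.3, 5762.4, 57219).
So ∂z/∂easting = −n_x/n_z = 0.15925 and ∂z/∂northing = −n_y/n_z = −0.10071.
Unit vector along 335° is (sin 335°, cos 335°) = (-0.4226, 0.9063).
Slope in that direction = a·(-0.4226) + b·(0.9063) = −0.15858.
Apparent dip = arctan|0.15858| = 9.0° (true dip is 10.7°, so apparent ≤ true as expected).

9.0°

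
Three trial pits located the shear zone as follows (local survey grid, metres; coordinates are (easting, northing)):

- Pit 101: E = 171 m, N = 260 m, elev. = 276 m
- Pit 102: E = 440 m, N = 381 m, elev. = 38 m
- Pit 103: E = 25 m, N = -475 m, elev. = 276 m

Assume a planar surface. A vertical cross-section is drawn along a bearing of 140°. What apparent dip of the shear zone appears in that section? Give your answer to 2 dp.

37.68°

Two edge vectors: Pit 101→Pit 102 = (269, 121, -238), Pit 101→Pit 103 = (-146, -735, 0).
Normal n = (Pit 101→Pit 102) × (Pit 101→Pit 103) = (-174930, 34748, -180049).
So ∂z/∂E = −n_x/n_z = −0.97157 and ∂z/∂N = −n_y/n_z = 0.19299.
Unit vector along 140° is (sin 140°, cos 140°) = (0.6428, -0.7660).
Slope in that direction = a·(0.6428) + b·(-0.7660) = −0.77235.
Apparent dip = arctan|0.77235| = 37.68° (true dip is 44.7°, so apparent ≤ true as expected).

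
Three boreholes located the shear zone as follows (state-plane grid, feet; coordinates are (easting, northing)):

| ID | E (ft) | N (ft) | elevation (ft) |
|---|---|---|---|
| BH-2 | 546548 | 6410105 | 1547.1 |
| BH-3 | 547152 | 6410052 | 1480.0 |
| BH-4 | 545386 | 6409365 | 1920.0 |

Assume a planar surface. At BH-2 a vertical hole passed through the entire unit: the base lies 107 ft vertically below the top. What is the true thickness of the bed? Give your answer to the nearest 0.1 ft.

101.9 ft

Two edge vectors: BH-2→BH-3 = (604, -53, -67.1), BH-2→BH-4 = (-1162, -740, 372.9).
Normal n = (BH-2→BH-3) × (BH-2→BH-4) = (-69417.7, -147261.4, -508546).
So ∂z/∂E = −n_x/n_z = −0.13650 and ∂z/∂N = −n_y/n_z = −0.28957.
|∇z| = √(a²+b²) = 0.32013, so dip δ = arctan(0.32013) = 17.75°.
True thickness = vertical thickness × cos δ = 107 × cos 17.75° = 101.9 ft.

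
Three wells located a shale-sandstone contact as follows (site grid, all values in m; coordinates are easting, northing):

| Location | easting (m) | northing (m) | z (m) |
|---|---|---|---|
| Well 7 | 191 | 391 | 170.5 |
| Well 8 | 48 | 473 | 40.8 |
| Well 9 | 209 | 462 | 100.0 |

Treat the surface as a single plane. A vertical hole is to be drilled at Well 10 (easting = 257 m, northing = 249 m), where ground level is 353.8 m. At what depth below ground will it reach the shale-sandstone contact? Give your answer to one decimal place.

12.2 m

Two edge vectors: Well 7→Well 8 = (-143, 82, -129.7), Well 7→Well 9 = (18, 71, -70.5).
Normal n = (Well 7→Well 8) × (Well 7→Well 9) = (3427.7, -12416.1, -11629).
So ∂z/∂easting = −n_x/n_z = 0.29475 and ∂z/∂northing = −n_y/n_z = −1.06768.
Intercept c from Well 7: 170.5 − 56.30 + 417.46 = 531.67.
At (257, 249): z_contact = 75.75 − 265.85 + 531.67 = 341.56 m.
Depth below ground = 353.8 − 341.56 = 12.2 m.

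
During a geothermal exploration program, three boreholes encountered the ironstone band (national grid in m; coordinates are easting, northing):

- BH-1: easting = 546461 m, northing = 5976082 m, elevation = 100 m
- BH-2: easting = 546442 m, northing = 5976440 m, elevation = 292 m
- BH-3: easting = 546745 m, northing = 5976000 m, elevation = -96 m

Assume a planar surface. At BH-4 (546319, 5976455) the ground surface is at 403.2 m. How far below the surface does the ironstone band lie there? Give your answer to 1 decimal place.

36.7 m

Two edge vectors: BH-1→BH-2 = (-19, 358, 192), BH-1→BH-3 = (284, -82, -196).
Normal n = (BH-1→BH-2) × (BH-1→BH-3) = (-54424, 50804, -100114).
So ∂z/∂easting = −n_x/n_z = −0.543620273 and ∂z/∂northing = −n_y/n_z = 0.507461494.
Intercept c from BH-1: 100 + 297067.28 − 3032631.50 = −2735464.22.
At (546319, 5976455): z_contact = −296990.08 + 3032820.78 − 2735464.22 = 366.48 m.
Depth below ground = 403.2 − 366.48 = 36.7 m.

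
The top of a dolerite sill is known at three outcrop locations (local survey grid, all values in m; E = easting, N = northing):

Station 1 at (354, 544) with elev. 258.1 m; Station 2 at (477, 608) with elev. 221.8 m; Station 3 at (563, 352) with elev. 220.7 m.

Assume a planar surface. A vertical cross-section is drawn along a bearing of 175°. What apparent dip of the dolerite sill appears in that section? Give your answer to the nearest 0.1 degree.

3.3°

Let the plane be z = a·E + b·N + c.
Station 2−Station 1: 123a + 64b = −36.3;  Station 3−Station 1: 209a − 192b = −37.4.
Solving gives a = −0.25311, b = −0.08073.
Unit vector along 175° is (sin 175°, cos 175°) = (0.0872, -0.9962).
Slope in that direction = a·(0.0872) + b·(-0.9962) = 0.05837.
Apparent dip = arctan|0.05837| = 3.3° (true dip is 14.9°, so apparent ≤ true as expected).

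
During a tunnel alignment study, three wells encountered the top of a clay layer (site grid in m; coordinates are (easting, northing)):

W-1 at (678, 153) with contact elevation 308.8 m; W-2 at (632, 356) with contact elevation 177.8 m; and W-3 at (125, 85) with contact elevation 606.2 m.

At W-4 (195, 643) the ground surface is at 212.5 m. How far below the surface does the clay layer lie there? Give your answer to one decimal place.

Two edge vectors: W-1→W-2 = (-46, 203, -131), W-1→W-3 = (-553, -68, 297.4).
Normal n = (W-1→W-2) × (W-1→W-3) = (51464.2, 86123.4, 115387).
So ∂z/∂E = −n_x/n_z = −0.44601 and ∂z/∂N = −n_y/n_z = −0.74639.
Intercept c from W-1: 308.8 + 302.40 + 114.20 = 725.39.
At (195, 643): z_contact = −86.97 − 479.93 + 725.39 = 158.49 m.
Depth below ground = 212.5 − 158.49 = 54.0 m.

54.0 m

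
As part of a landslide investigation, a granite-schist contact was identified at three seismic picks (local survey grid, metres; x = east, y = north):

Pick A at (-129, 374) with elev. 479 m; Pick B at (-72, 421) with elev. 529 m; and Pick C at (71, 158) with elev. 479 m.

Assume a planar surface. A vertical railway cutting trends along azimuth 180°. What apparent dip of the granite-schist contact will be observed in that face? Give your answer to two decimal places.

Let the plane be z = a·x + b·y + c.
Pick B−Pick A: 57a + 47b = 50;  Pick C−Pick A: 200a − 216b = 0.
Solving gives a = 0.49742, b = 0.46057.
Unit vector along 180° is (sin 180°, cos 180°) = (0.0000, -1.0000).
Slope in that direction = a·(0.0000) + b·(-1.0000) = −0.46057.
Apparent dip = arctan|0.46057| = 24.73° (true dip is 34.1°, so apparent ≤ true as expected).

24.73°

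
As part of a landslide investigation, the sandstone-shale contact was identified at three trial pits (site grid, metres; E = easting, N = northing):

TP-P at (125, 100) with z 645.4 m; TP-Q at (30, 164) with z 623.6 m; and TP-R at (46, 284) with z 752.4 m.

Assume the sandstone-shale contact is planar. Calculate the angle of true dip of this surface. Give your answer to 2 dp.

52.34°

Two edge vectors: TP-P→TP-Q = (-95, 64, -21.8), TP-P→TP-R = (-79, 184, 107).
Normal n = (TP-P→TP-Q) × (TP-P→TP-R) = (10859.2, 11887.2, -12424).
So ∂z/∂E = −n_x/n_z = 0.87405 and ∂z/∂N = −n_y/n_z = 0.95679.
Gradient magnitude |∇z| = √(a² + b²) = √(0.76396 + 0.91545) = 1.29592.
True dip = arctan(1.29592) = 52.34°, dipping toward SW (azimuth ≈ 222°).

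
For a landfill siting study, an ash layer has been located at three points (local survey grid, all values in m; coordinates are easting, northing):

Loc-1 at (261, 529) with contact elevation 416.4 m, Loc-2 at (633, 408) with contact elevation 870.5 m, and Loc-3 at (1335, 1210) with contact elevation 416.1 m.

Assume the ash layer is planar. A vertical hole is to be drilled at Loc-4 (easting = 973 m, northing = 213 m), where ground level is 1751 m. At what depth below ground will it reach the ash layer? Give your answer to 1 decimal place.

Two edge vectors: Loc-1→Loc-2 = (372, -121, 454.1), Loc-1→Loc-3 = (1074, 681, -0.3).
Normal n = (Loc-1→Loc-2) × (Loc-1→Loc-3) = (-309205.8, 487815, 383286).
So ∂z/∂easting = −n_x/n_z = 0.806723 and ∂z/∂northing = −n_y/n_z = −1.272718.
Intercept c from Loc-1: 416.4 − 210.55 + 673.27 = 879.11.
At (973, 213): z_contact = 784.94 − 271.09 + 879.11 = 1392.97 m.
Depth below ground = 1751 − 1392.97 = 358.0 m.

358.0 m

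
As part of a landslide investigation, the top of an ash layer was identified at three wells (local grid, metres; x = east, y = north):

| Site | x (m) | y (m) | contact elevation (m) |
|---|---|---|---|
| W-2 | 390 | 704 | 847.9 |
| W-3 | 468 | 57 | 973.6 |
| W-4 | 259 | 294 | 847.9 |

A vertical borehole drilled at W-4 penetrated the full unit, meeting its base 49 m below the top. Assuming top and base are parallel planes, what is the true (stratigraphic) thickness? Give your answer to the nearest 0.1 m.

44.5 m

Two edge vectors: W-2→W-3 = (78, -647, 125.7), W-2→W-4 = (-131, -410, 0).
Normal n = (W-2→W-3) × (W-2→W-4) = (51537, -16466.7, -116737).
So ∂z/∂x = −n_x/n_z = 0.44148 and ∂z/∂y = −n_y/n_z = −0.14106.
|∇z| = √(a²+b²) = 0.46347, so dip δ = arctan(0.46347) = 24.87°.
True thickness = vertical thickness × cos δ = 49 × cos 24.87° = 44.5 m.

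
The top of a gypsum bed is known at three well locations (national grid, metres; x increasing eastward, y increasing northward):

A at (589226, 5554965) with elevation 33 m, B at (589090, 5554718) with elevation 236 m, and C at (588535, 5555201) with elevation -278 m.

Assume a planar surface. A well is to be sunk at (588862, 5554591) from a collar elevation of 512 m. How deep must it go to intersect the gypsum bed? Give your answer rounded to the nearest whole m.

Two edge vectors: A→B = (-136, -247, 203), A→C = (-691, 236, -311).
Normal n = (A→B) × (A→C) = (28909, -182569, -202773).
So ∂z/∂x = −n_x/n_z = 0.14256829 and ∂z/∂y = −n_y/n_z = −0.90036149.
Intercept c from A: 33 − 84004.94 + 5001476.55 = 4917504.61.
At (588862, 5554591): z_contact = 83953.0 − 5001139.8 + 4917504.61 = 317.8 m.
Depth below ground = 512 − 317.8 = 194 m.

194 m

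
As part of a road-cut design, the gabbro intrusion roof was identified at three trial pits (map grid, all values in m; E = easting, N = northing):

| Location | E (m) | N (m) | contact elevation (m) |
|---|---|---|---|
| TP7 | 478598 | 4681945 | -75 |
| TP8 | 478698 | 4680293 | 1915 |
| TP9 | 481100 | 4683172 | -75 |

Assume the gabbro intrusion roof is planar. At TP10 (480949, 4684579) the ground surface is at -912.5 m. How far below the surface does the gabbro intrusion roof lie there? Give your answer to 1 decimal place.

Two edge vectors: TP7→TP8 = (100, -1652, 1990), TP7→TP9 = (2502, 1227, 0).
Normal n = (TP7→TP8) × (TP7→TP9) = (-2441730, 4978980, 4256004).
So ∂z/∂E = −n_x/n_z = 0.573714216 and ∂z/∂N = −n_y/n_z = −1.169872021.
Intercept c from TP7: -75 − 274578.48 + 5477276.46 = 5202622.98.
At (480949, 4684579): z_contact = 275927.28 − 5480357.90 + 5202622.98 = -1807.64 m.
Depth below ground = -912.5 − (-1807.64) = 895.1 m.

895.1 m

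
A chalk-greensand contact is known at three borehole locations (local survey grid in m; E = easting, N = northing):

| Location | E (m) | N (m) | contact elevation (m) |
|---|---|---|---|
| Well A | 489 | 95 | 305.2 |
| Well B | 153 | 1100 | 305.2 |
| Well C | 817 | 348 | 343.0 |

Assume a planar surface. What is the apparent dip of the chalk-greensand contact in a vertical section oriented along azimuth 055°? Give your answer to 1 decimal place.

5.3°

Two edge vectors: Well A→Well B = (-336, 1005, 0), Well A→Well C = (328, 253, 37.8).
Normal n = (Well A→Well B) × (Well A→Well C) = (37989, 12700.8, -414648).
So ∂z/∂E = −n_x/n_z = 0.09162 and ∂z/∂N = −n_y/n_z = 0.03063.
Unit vector along 055° is (sin 55°, cos 55°) = (0.8192, 0.5736).
Slope in that direction = a·(0.8192) + b·(0.5736) = 0.09262.
Apparent dip = arctan|0.09262| = 5.3° (true dip is 5.5°, so apparent ≤ true as expected).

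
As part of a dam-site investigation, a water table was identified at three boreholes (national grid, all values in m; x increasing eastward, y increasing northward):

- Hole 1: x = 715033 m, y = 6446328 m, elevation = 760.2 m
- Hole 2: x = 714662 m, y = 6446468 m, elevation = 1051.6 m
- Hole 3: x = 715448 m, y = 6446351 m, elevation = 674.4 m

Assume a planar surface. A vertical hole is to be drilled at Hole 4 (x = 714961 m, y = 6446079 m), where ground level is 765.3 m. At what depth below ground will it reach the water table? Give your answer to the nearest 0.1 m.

Let the plane be z = a·x + b·y + c.
Hole 2−Hole 1: −371a + 140b = 291.4;  Hole 3−Hole 1: 415a + 23b = −85.8.
Solving gives a = −0.280854832, b = 1.337163267.
Then c = 760.2 − a·715033 − b·6446328 = −8418212.34.
At (714961, 6446079): z_contact = −200800.25 + 8619460.06 − 8418212.34 = 447.47 m.
Depth below ground = 765.3 − 447.47 = 317.8 m.

317.8 m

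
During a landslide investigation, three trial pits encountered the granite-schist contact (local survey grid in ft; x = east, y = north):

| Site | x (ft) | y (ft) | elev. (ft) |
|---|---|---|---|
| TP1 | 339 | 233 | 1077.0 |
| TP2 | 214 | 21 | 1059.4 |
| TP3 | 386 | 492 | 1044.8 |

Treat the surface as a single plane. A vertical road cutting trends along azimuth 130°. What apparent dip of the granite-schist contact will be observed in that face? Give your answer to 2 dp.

Let the plane be z = a·x + b·y + c.
TP2−TP1: −125a − 212b = −17.6;  TP3−TP1: 47a + 259b = −32.2.
Solving gives a = 0.50800, b = −0.21651.
Unit vector along 130° is (sin 130°, cos 130°) = (0.7660, -0.6428).
Slope in that direction = a·(0.7660) + b·(-0.6428) = 0.52832.
Apparent dip = arctan|0.52832| = 27.85° (true dip is 28.9°, so apparent ≤ true as expected).

27.85°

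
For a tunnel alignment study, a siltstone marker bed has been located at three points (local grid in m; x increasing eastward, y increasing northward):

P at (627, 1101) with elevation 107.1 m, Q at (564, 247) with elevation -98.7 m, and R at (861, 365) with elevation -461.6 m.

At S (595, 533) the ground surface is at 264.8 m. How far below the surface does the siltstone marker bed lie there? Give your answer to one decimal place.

308.0 m

Let the plane be z = a·x + b·y + c.
Q−P: −63a − 854b = −205.8;  R−P: 234a − 736b = −568.7.
Solving gives a = −1.357415, b = 0.341121.
Then c = 107.1 − a·627 − b·1101 = 582.63.
At (595, 533): z_contact = −807.66 + 181.82 + 582.63 = -43.22 m.
Depth below ground = 264.8 − (-43.22) = 308.0 m.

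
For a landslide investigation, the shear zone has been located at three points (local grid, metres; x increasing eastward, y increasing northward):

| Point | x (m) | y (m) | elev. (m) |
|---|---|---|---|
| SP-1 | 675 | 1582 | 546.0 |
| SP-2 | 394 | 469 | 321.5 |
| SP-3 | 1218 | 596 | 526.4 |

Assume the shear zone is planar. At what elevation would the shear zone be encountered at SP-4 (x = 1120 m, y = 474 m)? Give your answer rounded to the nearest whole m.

Let the plane be z = a·x + b·y + c.
SP-2−SP-1: −281a − 1113b = −224.5;  SP-3−SP-1: 543a − 986b = −19.6.
Solving gives a = 0.22639, b = 0.14455.
Then c = 546 − a·675 − b·1582 = 164.51.
At (1120, 474): z = 253.6 + 68.5 + 164.51 = 486.6 m.

487 m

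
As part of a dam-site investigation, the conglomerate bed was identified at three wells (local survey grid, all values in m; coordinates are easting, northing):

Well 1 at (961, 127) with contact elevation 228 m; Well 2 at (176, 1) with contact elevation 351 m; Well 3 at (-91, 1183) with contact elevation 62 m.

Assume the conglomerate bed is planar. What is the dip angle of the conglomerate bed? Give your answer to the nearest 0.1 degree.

Two edge vectors: Well 1→Well 2 = (-785, -126, 123), Well 1→Well 3 = (-1052, 1056, -166).
Normal n = (Well 1→Well 2) × (Well 1→Well 3) = (-108972, -259706, -961512).
So ∂z/∂easting = −n_x/n_z = −0.11333 and ∂z/∂northing = −n_y/n_z = −0.27010.
Gradient magnitude |∇z| = √(a² + b²) = √(0.01284 + 0.07295) = 0.29292.
True dip = arctan(0.29292) = 16.3°, dipping toward NNE (azimuth ≈ 023°).

16.3°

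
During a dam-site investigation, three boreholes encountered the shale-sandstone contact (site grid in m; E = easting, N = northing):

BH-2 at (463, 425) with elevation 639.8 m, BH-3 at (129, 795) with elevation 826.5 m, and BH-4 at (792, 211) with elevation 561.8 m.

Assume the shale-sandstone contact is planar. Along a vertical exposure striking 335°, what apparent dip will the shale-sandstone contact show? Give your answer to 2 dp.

Let the plane be z = a·E + b·N + c.
BH-3−BH-2: −334a + 370b = 186.7;  BH-4−BH-2: 329a − 214b = −78.
Solving gives a = 0.22075, b = 0.70387.
Unit vector along 335° is (sin 335°, cos 335°) = (-0.4226, 0.9063).
Slope in that direction = a·(-0.4226) + b·(0.9063) = 0.54463.
Apparent dip = arctan|0.54463| = 28.57° (true dip is 36.4°, so apparent ≤ true as expected).

28.57°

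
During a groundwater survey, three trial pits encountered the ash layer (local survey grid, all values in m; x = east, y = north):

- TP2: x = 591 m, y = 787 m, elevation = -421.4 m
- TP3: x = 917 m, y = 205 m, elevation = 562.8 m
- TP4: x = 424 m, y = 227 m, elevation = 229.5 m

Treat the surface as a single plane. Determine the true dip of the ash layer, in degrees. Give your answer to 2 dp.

55.96°

Two edge vectors: TP2→TP3 = (326, -582, 984.2), TP2→TP4 = (-167, -560, 650.9).
Normal n = (TP2→TP3) × (TP2→TP4) = (172328.2, -376554.8, -279754).
So ∂z/∂x = −n_x/n_z = 0.61600 and ∂z/∂y = −n_y/n_z = −1.34602.
Gradient magnitude |∇z| = √(a² + b²) = √(0.37945 + 1.81177) = 1.48028.
True dip = arctan(1.48028) = 55.96°, dipping toward NNW (azimuth ≈ 335°).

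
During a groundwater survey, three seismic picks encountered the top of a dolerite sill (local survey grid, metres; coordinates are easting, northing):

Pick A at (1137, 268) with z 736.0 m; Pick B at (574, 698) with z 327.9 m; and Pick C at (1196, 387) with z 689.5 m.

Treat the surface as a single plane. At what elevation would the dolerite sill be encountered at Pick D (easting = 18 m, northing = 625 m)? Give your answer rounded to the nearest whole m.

Two edge vectors: Pick A→Pick B = (-563, 430, -408.1), Pick A→Pick C = (59, 119, -46.5).
Normal n = (Pick A→Pick B) × (Pick A→Pick C) = (28568.9, -50257.4, -92367).
So ∂z/∂easting = −n_x/n_z = 0.30930 and ∂z/∂northing = −n_y/n_z = −0.54411.
Intercept c from Pick A: 736 − 351.67 + 145.82 = 530.15.
At (18, 625): z = 5.6 − 340.1 + 530.15 = 195.7 m.

196 m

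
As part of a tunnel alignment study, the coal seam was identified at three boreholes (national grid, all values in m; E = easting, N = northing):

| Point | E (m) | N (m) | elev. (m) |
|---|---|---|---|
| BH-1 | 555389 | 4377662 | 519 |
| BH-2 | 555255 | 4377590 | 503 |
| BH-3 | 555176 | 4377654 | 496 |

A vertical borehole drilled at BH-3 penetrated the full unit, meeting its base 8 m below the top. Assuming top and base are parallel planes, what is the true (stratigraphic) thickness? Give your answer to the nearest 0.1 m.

Two edge vectors: BH-1→BH-2 = (-134, -72, -16), BH-1→BH-3 = (-213, -8, -23).
Normal n = (BH-1→BH-2) × (BH-1→BH-3) = (1528, 326, -14264).
So ∂z/∂E = −n_x/n_z = 0.10712 and ∂z/∂N = −n_y/n_z = 0.02285.
|∇z| = √(a²+b²) = 0.10953, so dip δ = arctan(0.10953) = 6.25°.
True thickness = vertical thickness × cos δ = 8 × cos 6.25° = 8.0 m.

8.0 m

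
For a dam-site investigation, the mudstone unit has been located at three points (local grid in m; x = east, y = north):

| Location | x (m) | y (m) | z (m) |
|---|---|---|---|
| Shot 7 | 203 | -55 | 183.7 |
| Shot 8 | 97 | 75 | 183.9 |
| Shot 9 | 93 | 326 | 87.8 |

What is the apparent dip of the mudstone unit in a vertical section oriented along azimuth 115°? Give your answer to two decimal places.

15.15°

Let the plane be z = a·x + b·y + c.
Shot 8−Shot 7: −106a + 130b = 0.2;  Shot 9−Shot 7: −110a + 381b = −95.9.
Solving gives a = −0.48084, b = −0.39053.
Unit vector along 115° is (sin 115°, cos 115°) = (0.9063, -0.4226).
Slope in that direction = a·(0.9063) + b·(-0.4226) = −0.27074.
Apparent dip = arctan|0.27074| = 15.15° (true dip is 31.8°, so apparent ≤ true as expected).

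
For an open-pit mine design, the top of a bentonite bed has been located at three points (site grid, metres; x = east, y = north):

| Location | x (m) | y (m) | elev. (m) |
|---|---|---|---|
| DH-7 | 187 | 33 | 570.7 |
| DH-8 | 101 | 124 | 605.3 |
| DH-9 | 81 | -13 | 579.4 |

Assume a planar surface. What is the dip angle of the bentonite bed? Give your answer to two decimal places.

15.49°

Let the plane be z = a·x + b·y + c.
DH-8−DH-7: −86a + 91b = 34.6;  DH-9−DH-7: −106a − 46b = 8.7.
Solving gives a = −0.17522, b = 0.21463.
Gradient magnitude |∇z| = √(a² + b²) = √(0.03070 + 0.04607) = 0.27707.
True dip = arctan(0.27707) = 15.49°, dipping toward SE (azimuth ≈ 141°).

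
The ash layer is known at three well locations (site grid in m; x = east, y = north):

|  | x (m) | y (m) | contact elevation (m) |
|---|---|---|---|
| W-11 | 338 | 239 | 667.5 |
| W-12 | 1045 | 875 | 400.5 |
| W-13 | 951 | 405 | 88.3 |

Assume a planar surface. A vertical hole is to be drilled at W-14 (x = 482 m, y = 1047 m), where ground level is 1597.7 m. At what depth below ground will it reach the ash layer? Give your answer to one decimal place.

Let the plane be z = a·x + b·y + c.
W-12−W-11: 707a + 636b = −267;  W-13−W-11: 613a + 166b = −579.2.
Solving gives a = −1.189145, b = 0.902084.
Then c = 667.5 − a·338 − b·239 = 853.83.
At (482, 1047): z_contact = −573.17 + 944.48 + 853.83 = 1225.15 m.
Depth below ground = 1597.7 − 1225.15 = 372.6 m.

372.6 m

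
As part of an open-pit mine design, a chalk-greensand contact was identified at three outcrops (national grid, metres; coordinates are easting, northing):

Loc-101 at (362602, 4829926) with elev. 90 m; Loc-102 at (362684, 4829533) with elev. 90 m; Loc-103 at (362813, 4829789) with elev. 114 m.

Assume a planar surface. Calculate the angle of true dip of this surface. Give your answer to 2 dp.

7.65°

Let the plane be z = a·easting + b·northing + c.
Loc-102−Loc-101: 82a − 393b = 0;  Loc-103−Loc-101: 211a − 137b = 24.
Solving gives a = 0.13157, b = 0.02745.
Gradient magnitude |∇z| = √(a² + b²) = √(0.01731 + 0.00075) = 0.13440.
True dip = arctan(0.13440) = 7.65°, dipping toward WSW (azimuth ≈ 258°).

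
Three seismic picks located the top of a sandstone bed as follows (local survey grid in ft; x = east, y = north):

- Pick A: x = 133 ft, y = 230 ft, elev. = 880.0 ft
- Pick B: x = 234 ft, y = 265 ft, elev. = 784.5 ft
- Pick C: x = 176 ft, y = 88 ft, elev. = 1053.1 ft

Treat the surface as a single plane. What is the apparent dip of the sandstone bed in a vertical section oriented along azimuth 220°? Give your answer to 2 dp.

53.43°

Let the plane be z = a·x + b·y + c.
Pick B−Pick A: 101a + 35b = −95.5;  Pick C−Pick A: 43a − 142b = 173.1.
Solving gives a = −0.47343, b = −1.36238.
Unit vector along 220° is (sin 220°, cos 220°) = (-0.6428, -0.7660).
Slope in that direction = a·(-0.6428) + b·(-0.7660) = 1.34796.
Apparent dip = arctan|1.34796| = 53.43° (true dip is 55.3°, so apparent ≤ true as expected).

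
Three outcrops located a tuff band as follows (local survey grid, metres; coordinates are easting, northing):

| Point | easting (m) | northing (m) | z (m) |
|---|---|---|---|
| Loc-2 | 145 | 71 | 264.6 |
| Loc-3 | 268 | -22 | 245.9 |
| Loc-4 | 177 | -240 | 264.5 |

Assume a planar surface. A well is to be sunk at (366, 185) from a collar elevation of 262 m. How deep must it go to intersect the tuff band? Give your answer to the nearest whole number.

36 m

Two edge vectors: Loc-2→Loc-3 = (123, -93, -18.7), Loc-2→Loc-4 = (32, -311, -0.1).
Normal n = (Loc-2→Loc-3) × (Loc-2→Loc-4) = (-5806.4, -586.1, -35277).
So ∂z/∂easting = −n_x/n_z = −0.16459 and ∂z/∂northing = −n_y/n_z = −0.01661.
Intercept c from Loc-2: 264.6 + 23.87 + 1.18 = 289.65.
At (366, 185): z_contact = −60.2 − 3.1 + 289.65 = 226.3 m.
Depth below ground = 262 − 226.3 = 36 m.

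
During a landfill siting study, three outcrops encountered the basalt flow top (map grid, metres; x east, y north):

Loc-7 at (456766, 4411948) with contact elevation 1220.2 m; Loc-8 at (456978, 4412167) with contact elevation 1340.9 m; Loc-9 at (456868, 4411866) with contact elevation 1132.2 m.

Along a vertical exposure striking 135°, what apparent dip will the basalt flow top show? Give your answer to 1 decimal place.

Let the plane be z = a·x + b·y + c.
Loc-8−Loc-7: 212a + 219b = 120.7;  Loc-9−Loc-7: 102a − 82b = −88.
Solving gives a = −0.23601, b = 0.77960.
Unit vector along 135° is (sin 135°, cos 135°) = (0.7071, -0.7071).
Slope in that direction = a·(0.7071) + b·(-0.7071) = −0.71814.
Apparent dip = arctan|0.71814| = 35.7° (true dip is 39.2°, so apparent ≤ true as expected).

35.7°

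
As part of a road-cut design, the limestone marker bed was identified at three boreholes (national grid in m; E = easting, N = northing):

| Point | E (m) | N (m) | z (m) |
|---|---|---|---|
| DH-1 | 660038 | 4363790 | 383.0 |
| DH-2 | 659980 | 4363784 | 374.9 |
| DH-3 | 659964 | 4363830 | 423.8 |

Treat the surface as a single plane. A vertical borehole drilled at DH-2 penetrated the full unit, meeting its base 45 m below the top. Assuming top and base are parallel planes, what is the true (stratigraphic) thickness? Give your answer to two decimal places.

30.67 m

Two edge vectors: DH-1→DH-2 = (-58, -6, -8.1), DH-1→DH-3 = (-74, 40, 40.8).
Normal n = (DH-1→DH-2) × (DH-1→DH-3) = (79.2, 2965.8, -2764).
So ∂z/∂E = −n_x/n_z = 0.02865 and ∂z/∂N = −n_y/n_z = 1.07301.
|∇z| = √(a²+b²) = 1.07339, so dip δ = arctan(1.07339) = 47.03°.
True thickness = vertical thickness × cos δ = 45 × cos 47.03° = 30.67 m.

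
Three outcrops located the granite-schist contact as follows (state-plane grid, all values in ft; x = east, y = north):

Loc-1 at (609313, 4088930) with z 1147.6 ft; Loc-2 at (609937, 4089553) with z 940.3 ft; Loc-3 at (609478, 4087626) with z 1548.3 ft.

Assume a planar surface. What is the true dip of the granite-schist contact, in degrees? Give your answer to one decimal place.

Two edge vectors: Loc-1→Loc-2 = (624, 623, -207.3), Loc-1→Loc-3 = (165, -1304, 400.7).
Normal n = (Loc-1→Loc-2) × (Loc-1→Loc-3) = (-20683.1, -284241.3, -916491).
So ∂z/∂x = −n_x/n_z = −0.02257 and ∂z/∂y = −n_y/n_z = −0.31014.
Gradient magnitude |∇z| = √(a² + b²) = √(0.00051 + 0.09619) = 0.31096.
True dip = arctan(0.31096) = 17.3°, dipping toward N (azimuth ≈ 004°).

17.3°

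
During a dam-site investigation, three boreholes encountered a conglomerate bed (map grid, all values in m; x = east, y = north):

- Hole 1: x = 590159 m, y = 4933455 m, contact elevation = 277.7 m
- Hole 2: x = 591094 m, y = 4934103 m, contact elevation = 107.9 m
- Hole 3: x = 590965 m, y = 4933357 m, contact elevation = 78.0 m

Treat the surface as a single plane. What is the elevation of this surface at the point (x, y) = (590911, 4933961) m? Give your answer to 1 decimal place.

Let the plane be z = a·x + b·y + c.
Hole 2−Hole 1: 935a + 648b = −169.8;  Hole 3−Hole 1: 806a − 98b = −199.7.
Solving gives a = −0.237891705, b = 0.081217198.
Then c = 277.7 − a·590159 − b·4933455 = −260009.76.
At (590911, 4933961): z = −140572.8 + 400722.5 − 260009.76 = 139.9 m.

139.9 m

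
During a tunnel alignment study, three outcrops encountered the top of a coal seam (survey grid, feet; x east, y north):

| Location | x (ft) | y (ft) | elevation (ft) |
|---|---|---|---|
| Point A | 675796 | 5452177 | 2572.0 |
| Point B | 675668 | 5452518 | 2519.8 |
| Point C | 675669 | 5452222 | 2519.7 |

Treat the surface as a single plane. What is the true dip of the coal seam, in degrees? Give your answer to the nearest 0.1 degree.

22.4°

Let the plane be z = a·x + b·y + c.
Point B−Point A: −128a + 341b = −52.2;  Point C−Point A: −127a + 45b = −52.3.
Solving gives a = 0.41242, b = 0.00173.
Gradient magnitude |∇z| = √(a² + b²) = √(0.17009 + 0.00000) = 0.41243.
True dip = arctan(0.41243) = 22.4°, dipping toward W (azimuth ≈ 270°).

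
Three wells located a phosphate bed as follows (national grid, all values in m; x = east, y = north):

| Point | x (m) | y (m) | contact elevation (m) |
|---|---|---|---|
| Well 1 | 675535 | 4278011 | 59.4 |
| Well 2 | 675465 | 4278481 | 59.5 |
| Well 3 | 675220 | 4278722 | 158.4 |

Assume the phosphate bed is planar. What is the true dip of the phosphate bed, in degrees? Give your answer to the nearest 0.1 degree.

25.5°

Two edge vectors: Well 1→Well 2 = (-70, 470, 0.1), Well 1→Well 3 = (-315, 711, 99).
Normal n = (Well 1→Well 2) × (Well 1→Well 3) = (46458.9, 6898.5, 98280).
So ∂z/∂x = −n_x/n_z = −0.47272 and ∂z/∂y = −n_y/n_z = −0.07019.
Gradient magnitude |∇z| = √(a² + b²) = √(0.22346 + 0.00493) = 0.47790.
True dip = arctan(0.47790) = 25.5°, dipping toward E (azimuth ≈ 082°).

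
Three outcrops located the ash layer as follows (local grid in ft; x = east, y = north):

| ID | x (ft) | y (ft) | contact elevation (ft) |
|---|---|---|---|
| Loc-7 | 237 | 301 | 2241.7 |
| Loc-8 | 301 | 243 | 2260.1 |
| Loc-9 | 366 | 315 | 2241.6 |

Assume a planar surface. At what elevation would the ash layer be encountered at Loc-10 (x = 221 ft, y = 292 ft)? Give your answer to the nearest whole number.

2244 ft

Two edge vectors: Loc-7→Loc-8 = (64, -58, 18.4), Loc-7→Loc-9 = (129, 14, -0.1).
Normal n = (Loc-7→Loc-8) × (Loc-7→Loc-9) = (-251.8, 2380, 8378).
So ∂z/∂x = −n_x/n_z = 0.03005 and ∂z/∂y = −n_y/n_z = −0.28408.
Intercept c from Loc-7: 2241.7 − 7.12 + 85.51 = 2320.08.
At (221, 292): z = 6.6 − 83.0 + 2320.08 = 2243.8 ft.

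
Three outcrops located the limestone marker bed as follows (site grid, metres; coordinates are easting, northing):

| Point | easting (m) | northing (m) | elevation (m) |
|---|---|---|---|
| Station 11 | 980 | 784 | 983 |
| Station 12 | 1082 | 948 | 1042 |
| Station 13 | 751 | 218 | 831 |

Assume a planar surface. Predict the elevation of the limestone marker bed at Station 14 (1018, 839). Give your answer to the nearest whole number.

Two edge vectors: Station 11→Station 12 = (102, 164, 59), Station 11→Station 13 = (-229, -566, -152).
Normal n = (Station 11→Station 12) × (Station 11→Station 13) = (8466, 1993, -20176).
So ∂z/∂easting = −n_x/n_z = 0.41961 and ∂z/∂northing = −n_y/n_z = 0.09878.
Intercept c from Station 11: 983 − 411.22 − 77.44 = 494.34.
At (1018, 839): z = 427.2 + 82.9 + 494.34 = 1004.4 m.

1004 m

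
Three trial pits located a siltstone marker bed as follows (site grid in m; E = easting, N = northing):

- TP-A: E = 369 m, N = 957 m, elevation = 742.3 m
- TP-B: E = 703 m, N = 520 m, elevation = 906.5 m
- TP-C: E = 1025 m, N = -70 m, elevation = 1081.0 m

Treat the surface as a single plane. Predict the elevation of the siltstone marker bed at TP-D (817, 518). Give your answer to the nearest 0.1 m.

Two edge vectors: TP-A→TP-B = (334, -437, 164.2), TP-A→TP-C = (656, -1027, 338.7).
Normal n = (TP-A→TP-B) × (TP-A→TP-C) = (20621.5, -5410.6, -56346).
So ∂z/∂E = −n_x/n_z = 0.365980 and ∂z/∂N = −n_y/n_z = −0.096025.
Intercept c from TP-A: 742.3 − 135.05 + 91.90 = 699.15.
At (817, 518): z = 299.0 − 49.7 + 699.15 = 948.4 m.

948.4 m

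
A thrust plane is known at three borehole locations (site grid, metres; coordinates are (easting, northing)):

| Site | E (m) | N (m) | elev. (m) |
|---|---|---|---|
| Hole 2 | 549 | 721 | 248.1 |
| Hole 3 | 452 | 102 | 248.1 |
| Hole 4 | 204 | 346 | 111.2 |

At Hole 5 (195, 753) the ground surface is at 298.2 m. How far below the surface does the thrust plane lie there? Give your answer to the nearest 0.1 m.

Two edge vectors: Hole 2→Hole 3 = (-97, -619, 0), Hole 2→Hole 4 = (-345, -375, -136.9).
Normal n = (Hole 2→Hole 3) × (Hole 2→Hole 4) = (84741.1, -13279.3, -177180).
So ∂z/∂E = −n_x/n_z = 0.47828 and ∂z/∂N = −n_y/n_z = −0.07495.
Intercept c from Hole 2: 248.1 − 262.57 + 54.04 = 39.56.
At (195, 753): z_contact = 93.26 − 56.44 + 39.56 = 76.39 m.
Depth below ground = 298.2 − 76.39 = 221.8 m.

221.8 m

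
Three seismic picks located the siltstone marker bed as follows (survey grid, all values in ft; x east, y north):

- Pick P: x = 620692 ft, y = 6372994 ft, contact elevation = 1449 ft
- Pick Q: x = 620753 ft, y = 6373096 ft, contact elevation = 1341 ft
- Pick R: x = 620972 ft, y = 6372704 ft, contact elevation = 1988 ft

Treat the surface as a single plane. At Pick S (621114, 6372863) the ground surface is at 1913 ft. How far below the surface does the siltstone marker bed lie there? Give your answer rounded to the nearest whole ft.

69 ft

Let the plane be z = a·x + b·y + c.
Pick Q−Pick P: 61a + 102b = −108;  Pick R−Pick P: 280a − 290b = 539.
Solving gives a = 0.51152432, b = −1.36473514.
Then c = 1449 − a·620692 − b·6372994 = 8381398.77.
At (621114, 6372863): z_contact = 317714.9 − 8697270.0 + 8381398.77 = 1843.6 ft.
Depth below ground = 1913 − 1843.6 = 69 ft.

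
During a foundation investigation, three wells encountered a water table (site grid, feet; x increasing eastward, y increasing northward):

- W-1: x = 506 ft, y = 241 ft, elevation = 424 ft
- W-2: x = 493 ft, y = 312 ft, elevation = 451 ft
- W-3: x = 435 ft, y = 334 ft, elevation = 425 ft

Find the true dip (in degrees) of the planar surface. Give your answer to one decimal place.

38.9°

Two edge vectors: W-1→W-2 = (-13, 71, 27), W-1→W-3 = (-71, 93, 1).
Normal n = (W-1→W-2) × (W-1→W-3) = (-2440, -1904, 3832).
So ∂z/∂x = −n_x/n_z = 0.63674 and ∂z/∂y = −n_y/n_z = 0.49687.
Gradient magnitude |∇z| = √(a² + b²) = √(0.40544 + 0.24688) = 0.80766.
True dip = arctan(0.80766) = 38.9°, dipping toward SW (azimuth ≈ 232°).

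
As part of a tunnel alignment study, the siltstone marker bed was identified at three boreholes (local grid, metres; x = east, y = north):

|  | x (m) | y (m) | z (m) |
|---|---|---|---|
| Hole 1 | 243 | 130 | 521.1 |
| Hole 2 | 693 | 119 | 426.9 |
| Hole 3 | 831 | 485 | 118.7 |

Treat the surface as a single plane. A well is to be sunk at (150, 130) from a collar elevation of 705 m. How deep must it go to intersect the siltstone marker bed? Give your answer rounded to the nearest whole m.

Let the plane be z = a·x + b·y + c.
Hole 2−Hole 1: 450a − 11b = −94.2;  Hole 3−Hole 1: 588a + 355b = −402.4.
Solving gives a = −0.22782, b = −0.75618.
Then c = 521.1 − a·243 − b·130 = 674.76.
At (150, 130): z_contact = −34.2 − 98.3 + 674.76 = 542.3 m.
Depth below ground = 705 − 542.3 = 163 m.

163 m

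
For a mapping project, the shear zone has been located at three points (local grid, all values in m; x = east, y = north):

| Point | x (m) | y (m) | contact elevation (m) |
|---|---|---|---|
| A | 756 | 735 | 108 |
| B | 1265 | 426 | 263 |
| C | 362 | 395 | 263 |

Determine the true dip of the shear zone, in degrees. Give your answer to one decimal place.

Let the plane be z = a·x + b·y + c.
B−A: 509a − 309b = 155;  C−A: −394a − 340b = 155.
Solving gives a = 0.01630, b = −0.47477.
Gradient magnitude |∇z| = √(a² + b²) = √(0.00027 + 0.22541) = 0.47505.
True dip = arctan(0.47505) = 25.4°, dipping toward N (azimuth ≈ 358°).

25.4°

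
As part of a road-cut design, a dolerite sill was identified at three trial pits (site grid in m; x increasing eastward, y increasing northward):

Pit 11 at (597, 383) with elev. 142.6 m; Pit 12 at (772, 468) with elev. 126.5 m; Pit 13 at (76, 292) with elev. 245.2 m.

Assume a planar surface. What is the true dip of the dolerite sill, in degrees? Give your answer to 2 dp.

22.95°

Let the plane be z = a·x + b·y + c.
Pit 12−Pit 11: 175a + 85b = −16.1;  Pit 13−Pit 11: −521a − 91b = 102.6.
Solving gives a = −0.25585, b = 0.33734.
Gradient magnitude |∇z| = √(a² + b²) = √(0.06546 + 0.11380) = 0.42339.
True dip = arctan(0.42339) = 22.95°, dipping toward SE (azimuth ≈ 143°).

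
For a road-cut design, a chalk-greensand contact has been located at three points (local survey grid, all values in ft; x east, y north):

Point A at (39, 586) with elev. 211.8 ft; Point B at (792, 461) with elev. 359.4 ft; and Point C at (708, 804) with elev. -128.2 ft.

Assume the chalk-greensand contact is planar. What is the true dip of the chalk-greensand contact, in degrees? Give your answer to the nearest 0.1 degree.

Two edge vectors: Point A→Point B = (753, -125, 147.6), Point A→Point C = (669, 218, -340).
Normal n = (Point A→Point B) × (Point A→Point C) = (10323.2, 354764.4, 247779).
So ∂z/∂x = −n_x/n_z = −0.04166 and ∂z/∂y = −n_y/n_z = −1.43178.
Gradient magnitude |∇z| = √(a² + b²) = √(0.00174 + 2.04999) = 1.43238.
True dip = arctan(1.43238) = 55.1°, dipping toward N (azimuth ≈ 002°).

55.1°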